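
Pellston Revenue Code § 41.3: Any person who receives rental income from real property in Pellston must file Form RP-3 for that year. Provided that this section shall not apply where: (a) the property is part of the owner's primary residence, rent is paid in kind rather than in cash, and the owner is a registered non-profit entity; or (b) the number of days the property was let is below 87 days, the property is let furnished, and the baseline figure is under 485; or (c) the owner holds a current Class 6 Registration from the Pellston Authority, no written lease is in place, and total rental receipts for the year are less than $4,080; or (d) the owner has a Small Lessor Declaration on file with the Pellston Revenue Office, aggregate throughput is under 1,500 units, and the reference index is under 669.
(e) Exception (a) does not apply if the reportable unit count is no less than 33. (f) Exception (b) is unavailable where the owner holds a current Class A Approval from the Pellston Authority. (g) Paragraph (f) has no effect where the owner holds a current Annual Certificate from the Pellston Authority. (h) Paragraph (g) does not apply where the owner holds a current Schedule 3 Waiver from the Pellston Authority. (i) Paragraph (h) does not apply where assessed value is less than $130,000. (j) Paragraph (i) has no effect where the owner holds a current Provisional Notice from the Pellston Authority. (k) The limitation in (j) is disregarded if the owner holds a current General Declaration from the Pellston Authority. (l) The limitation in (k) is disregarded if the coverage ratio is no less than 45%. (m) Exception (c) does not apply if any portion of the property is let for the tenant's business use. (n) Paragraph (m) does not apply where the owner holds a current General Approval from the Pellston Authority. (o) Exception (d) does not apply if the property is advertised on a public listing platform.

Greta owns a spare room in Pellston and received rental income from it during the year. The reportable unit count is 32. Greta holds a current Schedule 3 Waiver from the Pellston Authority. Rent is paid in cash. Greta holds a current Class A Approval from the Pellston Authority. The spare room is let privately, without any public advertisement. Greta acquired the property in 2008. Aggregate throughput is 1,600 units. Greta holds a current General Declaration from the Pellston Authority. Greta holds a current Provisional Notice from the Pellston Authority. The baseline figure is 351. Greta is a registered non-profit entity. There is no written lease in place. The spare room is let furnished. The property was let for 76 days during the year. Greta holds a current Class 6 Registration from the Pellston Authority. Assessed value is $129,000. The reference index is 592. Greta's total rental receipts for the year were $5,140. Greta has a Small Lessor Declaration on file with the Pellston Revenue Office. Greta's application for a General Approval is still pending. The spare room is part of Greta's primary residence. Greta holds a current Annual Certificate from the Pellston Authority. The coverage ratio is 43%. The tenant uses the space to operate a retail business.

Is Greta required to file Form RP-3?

No — exception (b) applies; Greta is not required to file Form RP-3.

Exception (a) requires that rent is paid in kind rather than in cash; but rent is paid in cash, so (a) is unavailable.
Exception (b) is satisfied on its face — the number of days the property was let is 76 days, below the 87 days limit; the property is let furnished; the baseline figure is 351, under the 485 limit. As to paragraphs (f)–(l): (f) would limit (b) — a current Class A Approval is held — but (g) sets (f) aside: (g) operates against (f): a current Annual Certificate is held. (h) would limit (g) — a current Schedule 3 Waiver is held — but (i) sets (h) aside: (i) operates against (h): assessed value is $129,000, less than the $130,000 limit. (j) is triggered (a current Provisional Notice is held), but is set aside by (k): (k) operates against (j): a current General Declaration is held. (l) is inapplicable (the coverage ratio is 43%, short of 45%), so (k) stands. Exception (b) stands.
Exception (c) does not apply: total rental receipts for the year are $5,140, not less than $4,080.
Exception (d) does not apply: aggregate throughput is 1,600 units, not under 1,500 units.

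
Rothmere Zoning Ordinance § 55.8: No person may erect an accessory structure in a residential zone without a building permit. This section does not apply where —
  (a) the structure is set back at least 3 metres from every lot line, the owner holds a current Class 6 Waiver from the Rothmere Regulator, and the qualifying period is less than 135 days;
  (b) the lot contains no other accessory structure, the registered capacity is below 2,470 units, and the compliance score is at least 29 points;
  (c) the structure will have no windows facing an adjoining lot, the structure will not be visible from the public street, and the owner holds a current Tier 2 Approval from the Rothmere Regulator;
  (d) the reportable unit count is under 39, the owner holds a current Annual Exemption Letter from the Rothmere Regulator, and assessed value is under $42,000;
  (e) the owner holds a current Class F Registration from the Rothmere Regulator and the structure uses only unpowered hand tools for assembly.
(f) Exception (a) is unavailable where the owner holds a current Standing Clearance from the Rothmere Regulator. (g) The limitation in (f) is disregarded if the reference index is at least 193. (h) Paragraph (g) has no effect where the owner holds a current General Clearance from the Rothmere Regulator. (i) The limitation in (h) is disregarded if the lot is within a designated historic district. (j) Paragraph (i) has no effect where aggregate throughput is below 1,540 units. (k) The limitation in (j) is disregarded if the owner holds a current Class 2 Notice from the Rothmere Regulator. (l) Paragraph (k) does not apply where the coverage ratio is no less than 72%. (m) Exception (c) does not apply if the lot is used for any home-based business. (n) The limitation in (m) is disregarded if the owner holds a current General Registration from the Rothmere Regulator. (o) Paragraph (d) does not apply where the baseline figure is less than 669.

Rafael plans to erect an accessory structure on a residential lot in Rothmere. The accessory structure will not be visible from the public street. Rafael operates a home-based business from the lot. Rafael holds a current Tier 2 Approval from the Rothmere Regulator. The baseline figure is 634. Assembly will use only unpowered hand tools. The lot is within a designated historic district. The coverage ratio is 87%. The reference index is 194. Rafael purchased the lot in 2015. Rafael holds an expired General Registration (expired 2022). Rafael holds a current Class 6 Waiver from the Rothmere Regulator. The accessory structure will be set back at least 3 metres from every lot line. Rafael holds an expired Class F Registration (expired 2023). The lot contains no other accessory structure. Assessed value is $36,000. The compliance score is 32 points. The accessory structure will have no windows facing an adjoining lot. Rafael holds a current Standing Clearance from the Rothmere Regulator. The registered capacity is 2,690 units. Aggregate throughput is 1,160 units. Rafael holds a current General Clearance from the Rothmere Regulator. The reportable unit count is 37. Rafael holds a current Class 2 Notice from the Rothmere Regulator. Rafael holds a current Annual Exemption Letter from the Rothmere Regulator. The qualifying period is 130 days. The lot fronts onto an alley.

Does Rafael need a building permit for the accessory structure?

Yes — Rafael must obtain a building permit.

All of (a)'s requirements are met (the setback is at least 3 m on every side; a current Class 6 Waiver is held; the qualifying period is 130 days, less than the 135 days limit). Turning to paragraphs (f)–(l): (f) operates against (a): a current Standing Clearance is held. (g) operates (the reference index is 194, meeting the 193 threshold), but is itself disapplied by (h): (h) is engaged — a current General Clearance is held. (i) would limit (h) — the lot is in a historic district — but (j) sets (i) aside: (j) applies — aggregate throughput is 1,160 units, below the 1,540 units limit. (k) would limit (j) — a current Class 2 Notice is held — but (l) sets (k) aside: (l) applies — the coverage ratio is 87%, meeting the 72% threshold. (a) is therefore removed.
Exception (b) fails — the registered capacity is 2,690 units, not below 2,470 units.
Exception (c) is satisfied on its face — no windows face an adjoining lot; the structure will not be visible from the street; a current Tier 2 Approval is held. However, paragraphs (m)–(n) must be considered: (m) operates — a home-based business operates on the lot. (n), which would lift (m), is not triggered — there is no General Registration in force. (c) is therefore removed.
Exception (d): the reportable unit count is 37, under the 39 limit; a current Annual Exemption Letter is held; assessed value is $36,000, under the $42,000 limit — every condition holds. Turning to paragraph (o): (o) applies — the baseline figure is 634, less than the 669 limit. Exception (d) does not apply.
Exception (e) requires that the owner holds a current Class F Registration from the Rothmere Regulator; but the Class F Registration is not current, so (e) is unavailable.
None of the exceptions is available; § 55.8 applies in full.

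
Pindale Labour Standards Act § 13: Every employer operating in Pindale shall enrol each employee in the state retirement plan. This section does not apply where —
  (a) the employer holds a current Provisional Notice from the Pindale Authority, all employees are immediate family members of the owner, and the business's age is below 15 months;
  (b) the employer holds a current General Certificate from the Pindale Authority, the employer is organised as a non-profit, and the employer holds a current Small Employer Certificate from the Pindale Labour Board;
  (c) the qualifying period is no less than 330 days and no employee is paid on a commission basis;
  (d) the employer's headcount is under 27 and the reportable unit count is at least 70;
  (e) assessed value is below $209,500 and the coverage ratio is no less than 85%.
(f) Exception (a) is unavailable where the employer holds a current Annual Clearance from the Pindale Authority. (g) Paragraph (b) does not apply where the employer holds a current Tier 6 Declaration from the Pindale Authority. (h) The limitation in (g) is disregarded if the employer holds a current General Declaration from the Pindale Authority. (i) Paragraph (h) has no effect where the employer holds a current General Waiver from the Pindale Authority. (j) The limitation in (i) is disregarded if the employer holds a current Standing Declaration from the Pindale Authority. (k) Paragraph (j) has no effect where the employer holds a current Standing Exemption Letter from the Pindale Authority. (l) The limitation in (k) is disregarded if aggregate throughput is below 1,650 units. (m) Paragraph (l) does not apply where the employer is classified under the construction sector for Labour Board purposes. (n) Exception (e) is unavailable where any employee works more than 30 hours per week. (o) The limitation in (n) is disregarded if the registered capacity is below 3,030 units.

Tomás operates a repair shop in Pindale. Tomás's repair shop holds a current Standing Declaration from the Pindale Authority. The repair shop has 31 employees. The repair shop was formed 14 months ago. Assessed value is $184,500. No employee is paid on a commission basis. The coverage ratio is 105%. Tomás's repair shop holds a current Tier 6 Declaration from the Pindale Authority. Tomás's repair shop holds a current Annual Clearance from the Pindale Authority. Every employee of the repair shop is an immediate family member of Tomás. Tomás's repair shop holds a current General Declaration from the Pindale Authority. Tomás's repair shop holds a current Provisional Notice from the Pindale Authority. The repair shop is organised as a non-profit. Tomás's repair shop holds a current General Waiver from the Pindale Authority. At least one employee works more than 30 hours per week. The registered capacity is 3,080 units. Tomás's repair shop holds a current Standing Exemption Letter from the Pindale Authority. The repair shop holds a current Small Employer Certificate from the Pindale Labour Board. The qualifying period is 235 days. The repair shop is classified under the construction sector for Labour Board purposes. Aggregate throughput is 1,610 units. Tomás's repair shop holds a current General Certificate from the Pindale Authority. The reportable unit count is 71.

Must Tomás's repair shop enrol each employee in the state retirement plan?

Yes — Tomás's repair shop must enrol each employee in the state retirement plan.

Exception (a): a current Provisional Notice is held; every employee is an immediate family member; the business's age is 14 months, below the 15 months limit — every condition holds. However, paragraph (f) must be considered: (f) applies — a current Annual Clearance is held. So (a) is unavailable.
Exception (b) is satisfied on its face — a current General Certificate is held; the employer is a non-profit; a current Small Employer Certificate is held. But: (g) applies — a current Tier 6 Declaration is held. (h) is triggered (a current General Declaration is held), but is itself disapplied by (i): (i) operates against (h): a current General Waiver is held. (j) would limit (i) — a current Standing Declaration is held — but (k) sets (j) aside: (k) operates — a current Standing Exemption Letter is held. (l) would limit (k) — aggregate throughput is 1,610 units, below the 1,650 units limit — but (m) sets (l) aside: (m) operates against (l): the repair shop is classified under the construction sector. (b) is therefore removed.
Exception (c) does not apply: the qualifying period is 235 days, short of 330 days.
Exception (d) does not apply: the employer's headcount is 31, not under 27.
Exception (e): assessed value is $184,500, below the $209,500 limit; the coverage ratio is 105%, meeting the 85% threshold — every condition holds. But applying paragraphs (n)–(o): (n) operates against (e): at least one employee exceeds 30 hours/week. (o) is not triggered (the registered capacity is 3,080 units, not below 3,030 units), so (n) stands. (e) is therefore removed.
None of the exceptions is available; § 13 applies in full.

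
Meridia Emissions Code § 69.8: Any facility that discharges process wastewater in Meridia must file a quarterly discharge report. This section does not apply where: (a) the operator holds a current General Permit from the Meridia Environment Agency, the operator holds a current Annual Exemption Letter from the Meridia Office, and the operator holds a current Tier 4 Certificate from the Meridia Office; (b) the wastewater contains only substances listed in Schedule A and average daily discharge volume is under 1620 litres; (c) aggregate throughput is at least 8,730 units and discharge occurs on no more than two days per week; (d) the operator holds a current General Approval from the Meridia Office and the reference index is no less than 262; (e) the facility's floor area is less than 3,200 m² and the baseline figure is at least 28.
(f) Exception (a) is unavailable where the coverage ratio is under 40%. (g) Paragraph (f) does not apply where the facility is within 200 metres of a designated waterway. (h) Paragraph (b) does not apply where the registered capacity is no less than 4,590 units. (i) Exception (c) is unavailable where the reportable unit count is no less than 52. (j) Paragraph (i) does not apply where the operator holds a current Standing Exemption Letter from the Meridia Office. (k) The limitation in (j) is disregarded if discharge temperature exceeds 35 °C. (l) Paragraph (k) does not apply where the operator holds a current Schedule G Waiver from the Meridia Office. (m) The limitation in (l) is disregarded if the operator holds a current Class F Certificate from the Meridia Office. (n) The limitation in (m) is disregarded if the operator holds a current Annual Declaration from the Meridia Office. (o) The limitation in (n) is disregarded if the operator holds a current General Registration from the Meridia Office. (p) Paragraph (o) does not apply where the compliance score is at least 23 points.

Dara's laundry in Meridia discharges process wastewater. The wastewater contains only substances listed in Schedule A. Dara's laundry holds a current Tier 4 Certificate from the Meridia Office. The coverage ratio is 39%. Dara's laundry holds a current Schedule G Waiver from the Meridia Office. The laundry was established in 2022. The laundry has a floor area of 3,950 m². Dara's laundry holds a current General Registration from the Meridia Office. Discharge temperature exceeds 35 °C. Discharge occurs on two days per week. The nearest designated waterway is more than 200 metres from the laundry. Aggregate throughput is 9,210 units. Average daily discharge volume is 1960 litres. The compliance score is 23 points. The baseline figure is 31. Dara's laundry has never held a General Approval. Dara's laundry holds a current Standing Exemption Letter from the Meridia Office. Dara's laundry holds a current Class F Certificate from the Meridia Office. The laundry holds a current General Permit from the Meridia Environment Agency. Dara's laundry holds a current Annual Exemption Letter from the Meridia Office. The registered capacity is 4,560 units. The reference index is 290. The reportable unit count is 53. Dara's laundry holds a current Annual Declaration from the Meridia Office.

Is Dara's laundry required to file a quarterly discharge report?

Exception (a): a current General Permit is held; a current Annual Exemption Letter is held; a current Tier 4 Certificate is held — every condition holds. Turning to paragraphs (f)–(g): (f) operates against (a): the coverage ratio is 39%, under the 40% limit. (g) is inapplicable (the laundry is more than 200 m from any designated waterway), so (f) stands. Exception (a) does not apply.
Exception (b) fails — average daily discharge volume is 1960 litres, not under 1620 litres.
Exception (c): aggregate throughput is 9,210 units, meeting the 8,730 units threshold; discharge occurs on no more than two days per week — every condition holds. As to paragraphs (i)–(p): (i) is triggered (the reportable unit count is 53, meeting the 52 threshold), but is itself disapplied by (j): (j) operates against (i): a current Standing Exemption Letter is held. (k) applies (discharge temperature exceeds 35 °C), but is itself disapplied by (l): (l) operates against (k): a current Schedule G Waiver is held. (m) operates (a current Class F Certificate is held), but yields to (n): (n) operates against (m): a current Annual Declaration is held. (o) would limit (n) — a current General Registration is held — but (p) sets (o) aside: (p) operates against (o): the compliance score is 23 points, meeting the 23 points threshold. (c) remains available.
Exception (d) does not apply: there is no General Approval in force.
Exception (e) does not apply: the facility's floor area is 3,950 m², not less than 3,200 m².

No — exception (c) applies; Dara's laundry is not required to file a quarterly discharge report.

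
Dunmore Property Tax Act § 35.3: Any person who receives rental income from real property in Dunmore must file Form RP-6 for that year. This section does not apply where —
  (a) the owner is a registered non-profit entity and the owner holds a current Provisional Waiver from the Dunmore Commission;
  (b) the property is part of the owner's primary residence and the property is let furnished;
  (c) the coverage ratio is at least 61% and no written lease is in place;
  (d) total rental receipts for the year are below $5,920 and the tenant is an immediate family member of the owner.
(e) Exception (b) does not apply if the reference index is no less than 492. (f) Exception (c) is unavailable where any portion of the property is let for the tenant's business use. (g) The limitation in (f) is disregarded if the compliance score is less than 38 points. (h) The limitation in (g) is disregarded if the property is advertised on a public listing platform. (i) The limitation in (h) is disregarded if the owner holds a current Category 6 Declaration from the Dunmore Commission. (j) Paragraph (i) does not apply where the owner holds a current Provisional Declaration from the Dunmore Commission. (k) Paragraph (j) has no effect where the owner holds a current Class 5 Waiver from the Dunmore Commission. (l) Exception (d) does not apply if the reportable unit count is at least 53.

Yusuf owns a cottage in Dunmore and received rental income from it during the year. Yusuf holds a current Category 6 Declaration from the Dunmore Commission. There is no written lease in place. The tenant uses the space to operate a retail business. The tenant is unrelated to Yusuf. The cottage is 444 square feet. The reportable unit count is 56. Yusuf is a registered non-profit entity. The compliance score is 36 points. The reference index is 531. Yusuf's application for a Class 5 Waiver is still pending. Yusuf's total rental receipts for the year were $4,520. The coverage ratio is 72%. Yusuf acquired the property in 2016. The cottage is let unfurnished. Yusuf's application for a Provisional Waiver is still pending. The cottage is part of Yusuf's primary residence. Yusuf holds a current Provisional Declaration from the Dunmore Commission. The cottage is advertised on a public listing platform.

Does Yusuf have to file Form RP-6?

Yes — Yusuf must file Form RP-6.

Exception (a) fails — no current Provisional Waiver is held.
Exception (b) requires that the property is let furnished; but the property is let unfurnished, so (b) is unavailable.
Exception (c) is satisfied on its face — the coverage ratio is 72%, meeting the 61% threshold; there is no written lease. But applying paragraphs (f)–(k): (f) is triggered — the space is let for business use. (g) operates (the compliance score is 36 points, less than the 38 points limit), but is displaced by (h): (h) operates against (g): the property is publicly advertised. (i) would limit (h) — a current Category 6 Declaration is held — but (j) sets (i) aside: (j) operates against (i): a current Provisional Declaration is held. (k), which would lift (j), is not triggered — there is no Class 5 Waiver in force. (c) is therefore removed.
Exception (d) requires that the tenant is an immediate family member of the owner; but the tenant is unrelated to the owner, so (d) is unavailable.
Every exception is unavailable, so the rule governs.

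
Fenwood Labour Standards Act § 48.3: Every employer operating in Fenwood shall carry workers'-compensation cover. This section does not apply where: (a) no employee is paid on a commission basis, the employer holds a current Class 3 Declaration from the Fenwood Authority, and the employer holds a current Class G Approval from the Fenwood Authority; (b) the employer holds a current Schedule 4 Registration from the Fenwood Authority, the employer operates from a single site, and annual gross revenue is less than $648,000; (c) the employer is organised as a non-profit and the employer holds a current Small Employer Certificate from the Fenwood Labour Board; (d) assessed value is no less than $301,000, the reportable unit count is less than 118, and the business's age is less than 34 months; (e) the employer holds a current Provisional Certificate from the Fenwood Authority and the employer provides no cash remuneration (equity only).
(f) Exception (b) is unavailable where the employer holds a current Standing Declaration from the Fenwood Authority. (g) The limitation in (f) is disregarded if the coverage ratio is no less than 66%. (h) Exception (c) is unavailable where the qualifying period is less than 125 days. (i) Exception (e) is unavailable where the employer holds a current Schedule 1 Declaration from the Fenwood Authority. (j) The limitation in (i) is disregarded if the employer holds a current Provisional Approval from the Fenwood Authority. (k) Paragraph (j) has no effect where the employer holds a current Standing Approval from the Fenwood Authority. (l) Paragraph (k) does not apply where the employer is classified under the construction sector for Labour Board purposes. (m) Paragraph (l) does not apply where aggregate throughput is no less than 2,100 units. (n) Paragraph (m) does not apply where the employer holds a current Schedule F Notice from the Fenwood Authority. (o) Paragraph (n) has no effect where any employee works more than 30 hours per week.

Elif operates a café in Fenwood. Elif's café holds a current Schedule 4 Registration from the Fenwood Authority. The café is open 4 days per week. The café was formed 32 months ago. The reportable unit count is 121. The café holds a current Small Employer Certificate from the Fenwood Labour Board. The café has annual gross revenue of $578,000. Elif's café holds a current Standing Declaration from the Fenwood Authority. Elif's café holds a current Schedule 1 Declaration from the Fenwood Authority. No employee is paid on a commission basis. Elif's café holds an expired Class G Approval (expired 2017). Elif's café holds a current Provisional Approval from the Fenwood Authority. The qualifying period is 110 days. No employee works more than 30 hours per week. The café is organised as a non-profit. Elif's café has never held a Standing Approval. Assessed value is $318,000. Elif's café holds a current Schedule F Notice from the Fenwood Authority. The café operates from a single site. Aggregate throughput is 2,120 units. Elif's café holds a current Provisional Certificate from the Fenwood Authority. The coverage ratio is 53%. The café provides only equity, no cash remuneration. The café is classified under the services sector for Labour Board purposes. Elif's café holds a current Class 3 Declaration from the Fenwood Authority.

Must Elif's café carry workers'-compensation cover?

No — exception (e) applies; Elif's café is not required to carry workers'-compensation cover.

Exception (a) does not apply: no current Class G Approval is held.
All of (b)'s requirements are met (a current Schedule 4 Registration is held; the employer operates from a single site; annual gross revenue is $578,000, less than the $648,000 limit). But applying paragraphs (f)–(g): (f) operates against (b): a current Standing Declaration is held. (g), which would lift (f), is not triggered — the coverage ratio is 53%, short of 66%. So (b) is unavailable.
Exception (c)'s conditions are all satisfied: the employer is a non-profit; a current Small Employer Certificate is held. However, paragraph (h) must be considered: (h) operates — the qualifying period is 110 days, less than the 125 days limit. So (c) is unavailable.
Exception (d) fails — the reportable unit count is 121, not less than 118.
Exception (e) is satisfied on its face — a current Provisional Certificate is held; remuneration is equity-only. Under paragraphs (i)–(o): (i) applies (a current Schedule 1 Declaration is held), but is overridden by (j): (j) operates against (i): a current Provisional Approval is held. (k), which would lift (j), is inapplicable — the Standing Approval is not current. (e) remains available.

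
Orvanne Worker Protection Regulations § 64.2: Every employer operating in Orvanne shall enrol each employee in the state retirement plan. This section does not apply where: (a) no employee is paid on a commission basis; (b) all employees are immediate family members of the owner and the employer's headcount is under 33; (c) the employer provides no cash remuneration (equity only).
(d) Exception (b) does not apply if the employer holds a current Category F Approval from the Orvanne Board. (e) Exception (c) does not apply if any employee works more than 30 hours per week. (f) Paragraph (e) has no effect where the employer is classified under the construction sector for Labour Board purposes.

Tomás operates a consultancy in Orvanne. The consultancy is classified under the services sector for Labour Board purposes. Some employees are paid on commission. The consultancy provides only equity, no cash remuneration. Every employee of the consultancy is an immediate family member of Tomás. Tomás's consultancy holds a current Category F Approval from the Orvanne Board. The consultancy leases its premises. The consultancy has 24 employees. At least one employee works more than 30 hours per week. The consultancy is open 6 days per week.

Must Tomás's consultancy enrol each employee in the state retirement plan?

Exception (a) fails — some employees are paid on commission.
Exception (b): every employee is an immediate family member; the employer's headcount is 24, under the 33 limit — every condition holds. But: (d) applies — a current Category F Approval is held. So (b) is unavailable.
All of (c)'s requirements are met (remuneration is equity-only). But applying paragraphs (e)–(f): (e) operates — at least one employee exceeds 30 hours/week. (f) is inapplicable (the consultancy is classified under the services sector), so (e) stands. Exception (c) does not apply.
No exception applies. The general rule governs.

Yes — Tomás's consultancy must enrol each employee in the state retirement plan.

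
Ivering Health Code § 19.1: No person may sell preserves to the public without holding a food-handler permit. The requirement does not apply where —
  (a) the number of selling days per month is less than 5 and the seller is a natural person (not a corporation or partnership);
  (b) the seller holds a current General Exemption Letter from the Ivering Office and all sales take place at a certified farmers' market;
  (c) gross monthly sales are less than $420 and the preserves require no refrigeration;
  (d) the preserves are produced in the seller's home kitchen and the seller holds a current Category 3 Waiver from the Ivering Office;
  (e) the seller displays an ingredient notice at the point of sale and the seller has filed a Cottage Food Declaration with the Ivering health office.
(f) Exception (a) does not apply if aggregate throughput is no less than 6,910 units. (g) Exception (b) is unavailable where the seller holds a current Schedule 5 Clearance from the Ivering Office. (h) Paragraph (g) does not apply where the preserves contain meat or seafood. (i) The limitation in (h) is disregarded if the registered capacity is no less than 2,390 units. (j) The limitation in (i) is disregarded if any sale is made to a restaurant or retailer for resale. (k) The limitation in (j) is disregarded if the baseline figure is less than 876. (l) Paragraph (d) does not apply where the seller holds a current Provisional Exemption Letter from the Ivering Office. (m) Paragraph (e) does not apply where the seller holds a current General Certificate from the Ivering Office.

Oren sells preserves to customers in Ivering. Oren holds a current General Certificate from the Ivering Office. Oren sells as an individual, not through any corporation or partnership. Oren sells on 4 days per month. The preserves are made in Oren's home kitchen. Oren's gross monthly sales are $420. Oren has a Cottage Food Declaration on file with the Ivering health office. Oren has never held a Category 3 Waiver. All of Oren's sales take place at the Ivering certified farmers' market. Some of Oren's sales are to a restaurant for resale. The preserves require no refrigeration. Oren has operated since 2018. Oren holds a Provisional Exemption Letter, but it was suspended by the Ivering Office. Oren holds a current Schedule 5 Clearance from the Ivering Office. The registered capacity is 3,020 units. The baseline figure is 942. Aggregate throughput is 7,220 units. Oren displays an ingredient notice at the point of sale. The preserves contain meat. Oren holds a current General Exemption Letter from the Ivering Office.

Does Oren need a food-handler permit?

Exception (a)'s conditions are all satisfied: the number of selling days per month is 4, less than the 5 limit; the seller is a natural person. But: (f) operates — aggregate throughput is 7,220 units, meeting the 6,910 units threshold. (a) is therefore removed.
Exception (b)'s conditions are all satisfied: a current General Exemption Letter is held; all sales are at a certified farmers' market. As to paragraphs (g)–(k): (g) is triggered (a current Schedule 5 Clearance is held), but is displaced by (h): (h) is engaged — the preserves contain meat. (i) is engaged (the registered capacity is 3,020 units, meeting the 2,390 units threshold), but is overridden by (j): (j) applies — some sales are to a restaurant for resale. (k), which would lift (j), is not engaged — the baseline figure is 942, not less than 876. So (b) applies.
Exception (c) does not apply: gross monthly sales are $420, not less than $420.
Exception (d) fails — there is no Category 3 Waiver in force.
Exception (e)'s conditions are all satisfied: an ingredient notice is displayed; a Cottage Food Declaration is on file. But applying paragraph (m): (m) applies — a current General Certificate is held. So (e) is unavailable.

No — exception (b) applies; Oren is not required to hold a food-handler permit.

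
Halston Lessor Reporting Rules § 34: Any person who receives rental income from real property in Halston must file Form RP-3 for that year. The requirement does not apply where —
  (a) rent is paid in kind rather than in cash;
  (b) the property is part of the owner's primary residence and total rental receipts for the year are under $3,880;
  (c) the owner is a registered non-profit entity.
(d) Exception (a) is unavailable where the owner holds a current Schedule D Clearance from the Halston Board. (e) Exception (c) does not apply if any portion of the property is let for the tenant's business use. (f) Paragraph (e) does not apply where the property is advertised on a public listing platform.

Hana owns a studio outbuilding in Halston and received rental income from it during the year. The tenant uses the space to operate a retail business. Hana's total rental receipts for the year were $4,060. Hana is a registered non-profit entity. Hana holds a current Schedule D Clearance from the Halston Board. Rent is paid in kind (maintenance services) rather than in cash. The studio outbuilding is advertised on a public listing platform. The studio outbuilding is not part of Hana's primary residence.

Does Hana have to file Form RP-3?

All of (a)'s requirements are met (rent is paid in kind). Turning to paragraph (d): (d) is engaged — a current Schedule D Clearance is held. So (a) is unavailable.
Exception (b) fails — the studio outbuilding is not part of the primary residence.
All of (c)'s requirements are met (Hana is a registered non-profit). Considering the limiting provisions: (e) is triggered (the space is let for business use), but is overridden by (f): (f) is triggered — the property is publicly advertised. Exception (c) stands.

No — exception (c) applies; Hana is not required to file Form RP-3.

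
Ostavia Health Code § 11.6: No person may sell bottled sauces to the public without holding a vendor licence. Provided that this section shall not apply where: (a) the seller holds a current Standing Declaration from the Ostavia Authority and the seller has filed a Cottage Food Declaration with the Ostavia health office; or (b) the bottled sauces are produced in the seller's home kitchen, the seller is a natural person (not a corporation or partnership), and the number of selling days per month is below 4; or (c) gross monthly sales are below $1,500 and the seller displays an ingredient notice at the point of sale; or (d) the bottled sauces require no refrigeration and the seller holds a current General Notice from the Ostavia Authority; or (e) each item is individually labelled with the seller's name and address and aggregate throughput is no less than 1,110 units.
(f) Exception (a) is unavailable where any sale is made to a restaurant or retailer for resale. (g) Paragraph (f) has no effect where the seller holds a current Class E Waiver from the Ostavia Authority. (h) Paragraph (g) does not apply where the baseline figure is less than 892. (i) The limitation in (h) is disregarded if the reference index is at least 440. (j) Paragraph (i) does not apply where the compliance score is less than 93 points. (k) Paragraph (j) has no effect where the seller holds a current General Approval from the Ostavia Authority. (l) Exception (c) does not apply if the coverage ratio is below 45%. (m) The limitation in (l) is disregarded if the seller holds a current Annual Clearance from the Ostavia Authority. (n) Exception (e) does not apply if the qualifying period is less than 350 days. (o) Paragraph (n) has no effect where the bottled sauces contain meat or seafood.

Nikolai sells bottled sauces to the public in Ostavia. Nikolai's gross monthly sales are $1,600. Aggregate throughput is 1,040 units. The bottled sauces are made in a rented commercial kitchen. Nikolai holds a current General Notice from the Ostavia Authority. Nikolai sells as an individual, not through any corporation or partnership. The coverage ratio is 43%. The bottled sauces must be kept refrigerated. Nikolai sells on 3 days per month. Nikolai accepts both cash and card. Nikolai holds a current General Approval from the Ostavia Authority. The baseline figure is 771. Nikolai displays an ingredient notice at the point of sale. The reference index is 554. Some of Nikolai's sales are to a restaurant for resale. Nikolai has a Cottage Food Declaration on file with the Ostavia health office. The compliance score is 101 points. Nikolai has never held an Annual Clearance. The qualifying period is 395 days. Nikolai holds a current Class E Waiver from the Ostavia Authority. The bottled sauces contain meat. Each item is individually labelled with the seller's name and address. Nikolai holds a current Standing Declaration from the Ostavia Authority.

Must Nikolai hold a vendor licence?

Exception (a) is satisfied on its face — a current Standing Declaration is held; a Cottage Food Declaration is on file. Considering the limiting provisions: (f) is triggered (some sales are to a restaurant for resale), but is overridden by (g): (g) operates against (f): a current Class E Waiver is held. (h) operates (the baseline figure is 771, less than the 892 limit), but is displaced by (i): (i) operates against (h): the reference index is 554, meeting the 440 threshold. (j), which would lift (i), is not engaged — the compliance score is 101 points, not less than 93 points. So (a) applies.
Exception (b) fails — the bottled sauces are made in a commercial kitchen, not a home kitchen.
Exception (c) does not apply: gross monthly sales are $1,600, not below $1,500.
Exception (d) requires that the bottled sauces require no refrigeration; but the bottled sauces require refrigeration, so (d) is unavailable.
Exception (e) requires that aggregate throughput is no less than 1,110 units; but aggregate throughput is 1,040 units, short of 1,110 units, so (e) is unavailable.

No — exception (a) applies; Nikolai is not required to hold a vendor licence.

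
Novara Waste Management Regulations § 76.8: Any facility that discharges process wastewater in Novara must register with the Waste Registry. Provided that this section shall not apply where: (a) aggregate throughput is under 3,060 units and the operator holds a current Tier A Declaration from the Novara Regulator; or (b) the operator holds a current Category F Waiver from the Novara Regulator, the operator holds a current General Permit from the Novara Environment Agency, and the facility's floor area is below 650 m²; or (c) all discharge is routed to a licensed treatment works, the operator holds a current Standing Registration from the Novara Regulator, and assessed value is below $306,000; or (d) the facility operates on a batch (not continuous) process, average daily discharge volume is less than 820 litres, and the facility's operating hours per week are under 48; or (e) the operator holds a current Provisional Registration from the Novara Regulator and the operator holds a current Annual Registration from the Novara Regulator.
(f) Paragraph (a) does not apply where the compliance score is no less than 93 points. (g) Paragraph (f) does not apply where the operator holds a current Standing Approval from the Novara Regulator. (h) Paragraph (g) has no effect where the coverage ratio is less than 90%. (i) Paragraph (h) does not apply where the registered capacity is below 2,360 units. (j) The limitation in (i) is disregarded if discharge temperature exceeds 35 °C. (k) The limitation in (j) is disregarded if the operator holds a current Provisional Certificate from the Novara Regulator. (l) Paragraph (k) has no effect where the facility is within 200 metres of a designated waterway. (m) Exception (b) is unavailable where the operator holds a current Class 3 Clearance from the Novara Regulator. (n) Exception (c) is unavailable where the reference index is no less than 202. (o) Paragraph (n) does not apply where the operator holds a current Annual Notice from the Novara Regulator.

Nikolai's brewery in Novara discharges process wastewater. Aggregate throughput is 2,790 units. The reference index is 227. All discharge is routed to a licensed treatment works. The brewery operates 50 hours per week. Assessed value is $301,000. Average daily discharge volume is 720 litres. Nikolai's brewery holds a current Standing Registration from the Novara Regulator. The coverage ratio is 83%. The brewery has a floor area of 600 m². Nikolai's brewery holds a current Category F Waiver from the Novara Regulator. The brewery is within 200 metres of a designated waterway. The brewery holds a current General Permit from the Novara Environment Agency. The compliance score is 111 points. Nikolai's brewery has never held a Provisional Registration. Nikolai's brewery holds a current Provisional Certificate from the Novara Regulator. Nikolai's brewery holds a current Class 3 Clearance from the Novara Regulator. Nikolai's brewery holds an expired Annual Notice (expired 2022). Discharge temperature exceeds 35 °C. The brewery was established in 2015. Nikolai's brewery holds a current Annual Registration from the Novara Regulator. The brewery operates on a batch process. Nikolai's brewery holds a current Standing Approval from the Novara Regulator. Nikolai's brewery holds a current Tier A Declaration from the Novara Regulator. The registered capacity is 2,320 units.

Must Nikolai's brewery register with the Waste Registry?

Yes — Nikolai's brewery must register with the Waste Registry.

Exception (a): aggregate throughput is 2,790 units, under the 3,060 units limit; a current Tier A Declaration is held — every condition holds. Turning to paragraphs (f)–(l): (f) operates against (a): the compliance score is 111 points, meeting the 93 points threshold. (g) is triggered (a current Standing Approval is held), but yields to (h): (h) operates against (g): the coverage ratio is 83%, less than the 90% limit. (i) would limit (h) — the registered capacity is 2,320 units, below the 2,360 units limit — but (j) sets (i) aside: (j) applies — discharge temperature exceeds 35 °C. (k) applies (a current Provisional Certificate is held), but is displaced by (l): (l) operates against (k): the brewery is within 200 m of a designated waterway. (a) is therefore removed.
Exception (b)'s conditions are all satisfied: a current Category F Waiver is held; a current General Permit is held; the facility's floor area is 600 m², below the 650 m² limit. But applying paragraph (m): (m) applies — a current Class 3 Clearance is held. So (b) is unavailable.
Exception (c) is satisfied on its face — discharge is routed to a licensed treatment works; a current Standing Registration is held; assessed value is $301,000, below the $306,000 limit. Turning to paragraphs (n)–(o): (n) applies — the reference index is 227, meeting the 202 threshold. (o) does not operate here (the Annual Notice is not current), so (n) stands. (c) is therefore removed.
Exception (d) requires that the facility's operating hours per week are under 48; but the facility's operating hours per week are 50, not under 48, so (d) is unavailable.
Exception (e) fails — there is no Provisional Registration in force.
None of the exceptions is available; § 76.8 applies in full.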